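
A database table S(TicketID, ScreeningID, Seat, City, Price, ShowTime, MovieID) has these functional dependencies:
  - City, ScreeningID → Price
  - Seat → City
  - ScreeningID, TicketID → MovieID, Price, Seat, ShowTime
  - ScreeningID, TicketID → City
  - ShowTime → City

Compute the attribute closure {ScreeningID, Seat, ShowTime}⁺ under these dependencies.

Start with {ScreeningID, Seat, ShowTime}.
Seat → City applies; add {City} → now {City, ScreeningID, Seat, ShowTime}.
City, ScreeningID → Price applies; add {Price} → now {City, Price, ScreeningID, Seat, ShowTime}.
No further FD applies.

{City, Price, ScreeningID, Seat, ShowTime}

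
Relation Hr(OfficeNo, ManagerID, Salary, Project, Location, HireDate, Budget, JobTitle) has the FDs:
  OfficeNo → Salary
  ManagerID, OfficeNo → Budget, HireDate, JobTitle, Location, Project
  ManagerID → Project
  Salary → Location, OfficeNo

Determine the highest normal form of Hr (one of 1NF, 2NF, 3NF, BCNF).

Candidate keys: {ManagerID, OfficeNo}, {ManagerID, Salary}. Prime attributes: {ManagerID, OfficeNo, Salary}.
OfficeNo → Salary: {OfficeNo}⁺ = {Location, OfficeNo, Salary}, which is not all of the attributes, so the left side is not a superkey — BCNF is violated.
ManagerID → Project has non-prime {Project} on the right and a non-superkey on the left, so 3NF fails.
Since {ManagerID} ⊂ {ManagerID, OfficeNo} and {ManagerID}⁺ ⊇ {Project} with {Project} non-prime, there is a partial dependency; 2NF fails.

1NF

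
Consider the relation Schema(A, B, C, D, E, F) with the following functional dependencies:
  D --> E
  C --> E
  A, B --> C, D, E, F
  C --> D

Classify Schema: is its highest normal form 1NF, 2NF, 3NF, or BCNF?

2NF

Candidate key: {A, B}. Prime attributes: {A, B}.
D --> E: {D}⁺ = {D, E}, which is not all of the attributes, so the left side is not a superkey — BCNF is violated.
D --> E determines the non-prime attribute {E} from a non-superkey — 3NF is violated.
Checking every proper subset of each key, none determines a non-prime attribute — 2NF is satisfied.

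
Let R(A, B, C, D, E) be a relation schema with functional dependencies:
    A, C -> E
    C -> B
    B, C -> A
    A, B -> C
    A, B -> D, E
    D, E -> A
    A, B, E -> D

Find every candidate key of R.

{C} is a candidate key since {C}⁺ = {A, B, C, D, E} covers every attribute.
{A, B} is a candidate key since {A, B}⁺ = {A, B, C, D, E} covers every attribute.
{B, D, E} is a candidate key since {B, D, E}⁺ = {A, B, C, D, E} covers every attribute.
Any other superkey properly contains one of these, so there are no further candidate keys.

{A, B}, {B, D, E}, {C}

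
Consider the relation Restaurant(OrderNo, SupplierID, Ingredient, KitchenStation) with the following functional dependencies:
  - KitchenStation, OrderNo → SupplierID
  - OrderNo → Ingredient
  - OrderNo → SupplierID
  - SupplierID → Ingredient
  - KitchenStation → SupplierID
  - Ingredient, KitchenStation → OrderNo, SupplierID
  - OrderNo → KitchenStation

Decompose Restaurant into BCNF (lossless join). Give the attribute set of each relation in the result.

{Ingredient, SupplierID}; {KitchenStation, OrderNo, SupplierID}

Candidate keys of the original relation: {KitchenStation}, {OrderNo}.
{Ingredient, KitchenStation, OrderNo, SupplierID}: {SupplierID} determines {Ingredient, SupplierID} here but is not a superkey — split on SupplierID → Ingredient, giving {Ingredient, SupplierID} and {KitchenStation, OrderNo, SupplierID}.
{Ingredient, SupplierID} is in BCNF.
{KitchenStation, OrderNo, SupplierID} is in BCNF.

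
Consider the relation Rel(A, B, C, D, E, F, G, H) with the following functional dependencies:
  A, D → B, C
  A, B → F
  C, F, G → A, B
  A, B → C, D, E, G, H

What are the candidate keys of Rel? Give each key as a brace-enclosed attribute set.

{A, B}, {A, D}, {C, F, G}

Closure of {A, B} is {A, B, C, D, E, F, G, H}, the whole schema; {A, B} is a candidate key.
Closure of {A, D} is {A, B, C, D, E, F, G, H}, the whole schema; {A, D} is a candidate key.
Closure of {C, F, G} is {A, B, C, D, E, F, G, H}, the whole schema; {C, F, G} is a candidate key.
No proper subset of any of these is a key, and no other minimal superkey exists.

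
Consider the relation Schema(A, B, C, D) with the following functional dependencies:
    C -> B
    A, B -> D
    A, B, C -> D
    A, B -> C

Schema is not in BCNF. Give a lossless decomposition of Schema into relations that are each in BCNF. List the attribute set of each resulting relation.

Candidate keys of the original relation: {A, B}, {A, C}.
{A, B, C, D}: {C} determines {B, C} here but is not a superkey — split on C -> B, giving {B, C} and {A, C, D}.
{B, C}: every determinant is a superkey — BCNF.
{A, C, D}: every determinant is a superkey — BCNF.

{A, C, D}; {B, C}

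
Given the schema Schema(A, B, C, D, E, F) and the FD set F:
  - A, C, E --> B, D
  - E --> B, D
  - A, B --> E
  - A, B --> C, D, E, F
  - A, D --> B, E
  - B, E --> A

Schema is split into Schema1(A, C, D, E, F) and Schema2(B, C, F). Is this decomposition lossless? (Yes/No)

Common attributes: {C, F}; their closure is {C, F}.
The closure covers neither Schema1 nor Schema2 entirely; the join is not lossless.

No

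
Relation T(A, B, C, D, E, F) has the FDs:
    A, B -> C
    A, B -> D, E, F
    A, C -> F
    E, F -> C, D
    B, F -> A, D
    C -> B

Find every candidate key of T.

{A, B}, {A, C}, {B, F}, {C, F}, {E, F}

{A, B}⁺ = {A, B, C, D, E, F}, which is every attribute, so {A, B} is a candidate key.
{A, C}⁺ = {A, B, C, D, E, F}, which is every attribute, so {A, C} is a candidate key.
{B, F}⁺ = {A, B, C, D, E, F}, which is every attribute, so {B, F} is a candidate key.
{C, F}⁺ = {A, B, C, D, E, F}, which is every attribute, so {C, F} is a candidate key.
{E, F}⁺ = {A, B, C, D, E, F}, which is every attribute, so {E, F} is a candidate key.
These are minimal and exhaustive — every other superkey contains one of them.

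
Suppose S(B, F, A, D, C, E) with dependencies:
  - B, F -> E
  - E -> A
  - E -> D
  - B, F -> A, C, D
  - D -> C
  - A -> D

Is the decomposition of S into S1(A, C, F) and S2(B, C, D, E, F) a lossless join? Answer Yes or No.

The shared attributes are {C, F} and {C, F}⁺ = {C, F}.
Neither S1 nor S2 is contained in that closure, so the decomposition is lossy.

No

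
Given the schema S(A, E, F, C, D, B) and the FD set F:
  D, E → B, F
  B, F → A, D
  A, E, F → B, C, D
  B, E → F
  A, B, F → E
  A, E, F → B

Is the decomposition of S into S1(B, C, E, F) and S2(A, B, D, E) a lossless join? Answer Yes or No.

Yes

Common attributes: {B, E}; their closure is {A, B, C, D, E, F}.
This includes all of S1, so the common attributes are a superkey of S1 — the join is lossless.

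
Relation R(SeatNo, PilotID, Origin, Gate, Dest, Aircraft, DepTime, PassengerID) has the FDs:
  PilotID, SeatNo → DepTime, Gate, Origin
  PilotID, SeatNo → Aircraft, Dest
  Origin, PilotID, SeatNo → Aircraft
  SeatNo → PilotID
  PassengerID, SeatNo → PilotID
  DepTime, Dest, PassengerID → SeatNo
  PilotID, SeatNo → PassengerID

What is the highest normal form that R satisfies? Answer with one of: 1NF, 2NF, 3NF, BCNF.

BCNF

Candidate keys: {DepTime, Dest, PassengerID}, {SeatNo}. Prime attributes: {DepTime, Dest, PassengerID, SeatNo}.
The left-hand side of every FD is a superkey, so BCNF is satisfied.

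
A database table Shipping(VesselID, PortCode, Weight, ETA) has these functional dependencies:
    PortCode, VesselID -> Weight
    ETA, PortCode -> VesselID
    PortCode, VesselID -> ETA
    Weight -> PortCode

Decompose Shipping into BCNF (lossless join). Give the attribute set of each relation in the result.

{ETA, VesselID, Weight}; {PortCode, Weight}

Candidate keys of the original relation: {ETA, PortCode}, {ETA, Weight}, {PortCode, VesselID}, {VesselID, Weight}.
Within {ETA, PortCode, VesselID, Weight}: {Weight}⁺ ∩ {ETA, PortCode, VesselID, Weight} = {PortCode, Weight}, not the whole set, so Weight -> PortCode violates BCNF; decompose into {PortCode, Weight} and {ETA, VesselID, Weight}.
{PortCode, Weight} has no BCNF violation.
{ETA, VesselID, Weight} has no BCNF violation.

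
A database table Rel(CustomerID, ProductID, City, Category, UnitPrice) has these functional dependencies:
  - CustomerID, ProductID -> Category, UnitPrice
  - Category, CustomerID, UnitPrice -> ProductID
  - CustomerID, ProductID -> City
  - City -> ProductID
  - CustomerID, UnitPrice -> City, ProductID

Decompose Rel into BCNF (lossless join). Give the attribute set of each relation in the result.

{Category, City, CustomerID, UnitPrice}; {City, ProductID}

Candidate keys of the original relation: {City, CustomerID}, {CustomerID, ProductID}, {CustomerID, UnitPrice}.
{Category, City, CustomerID, ProductID, UnitPrice}: {City} determines {City, ProductID} here but is not a superkey — split on City -> ProductID, giving {City, ProductID} and {Category, City, CustomerID, UnitPrice}.
{City, ProductID}: every determinant is a superkey — BCNF.
{Category, City, CustomerID, UnitPrice}: every determinant is a superkey — BCNF.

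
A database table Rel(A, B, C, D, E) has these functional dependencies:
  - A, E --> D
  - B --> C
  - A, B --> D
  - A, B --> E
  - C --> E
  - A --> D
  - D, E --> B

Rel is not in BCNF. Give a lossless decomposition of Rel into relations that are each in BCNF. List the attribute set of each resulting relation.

Candidate keys of the original relation: {A, B}, {A, C}, {A, E}.
{A, B, C, D, E}: {B} determines {B, C, E} here but is not a superkey — split on B --> C, E, giving {B, C, E} and {A, B, D}.
{B, C, E}: {C} determines {C, E} here but is not a superkey — split on C --> E, giving {C, E} and {B, C}.
{C, E} is in BCNF.
{B, C} is in BCNF.
{A, B, D}: {A} determines {A, D} here but is not a superkey — split on A --> D, giving {A, D} and {A, B}.
{A, D} is in BCNF.
{A, B} is in BCNF.

{A, B}; {A, D}; {B, C}; {C, E}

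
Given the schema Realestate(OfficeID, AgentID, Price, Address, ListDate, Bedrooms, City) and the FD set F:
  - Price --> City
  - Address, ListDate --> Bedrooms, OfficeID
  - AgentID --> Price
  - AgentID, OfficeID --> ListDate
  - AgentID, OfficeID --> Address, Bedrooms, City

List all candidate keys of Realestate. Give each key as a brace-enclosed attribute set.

No FD produces {AgentID}, so it must be in every candidate key.
{AgentID, OfficeID} is a candidate key since {AgentID, OfficeID}⁺ = {Address, AgentID, Bedrooms, City, ListDate, OfficeID, Price} covers every attribute.
{Address, AgentID, ListDate} is a candidate key since {Address, AgentID, ListDate}⁺ = {Address, AgentID, Bedrooms, City, ListDate, OfficeID, Price} covers every attribute.
Any other superkey properly contains one of these, so there are no further candidate keys.

{Address, AgentID, ListDate}, {AgentID, OfficeID}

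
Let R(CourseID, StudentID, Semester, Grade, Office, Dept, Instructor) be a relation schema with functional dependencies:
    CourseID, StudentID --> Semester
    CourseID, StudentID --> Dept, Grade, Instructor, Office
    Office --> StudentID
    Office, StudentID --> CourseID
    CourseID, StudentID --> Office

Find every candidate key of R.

{Office}⁺ = {CourseID, Dept, Grade, Instructor, Office, Semester, StudentID}, which is every attribute, so {Office} is a candidate key.
{CourseID, StudentID}⁺ = {CourseID, Dept, Grade, Instructor, Office, Semester, StudentID}, which is every attribute, so {CourseID, StudentID} is a candidate key.
Any other superkey properly contains one of these, so there are no further candidate keys.

{CourseID, StudentID}, {Office}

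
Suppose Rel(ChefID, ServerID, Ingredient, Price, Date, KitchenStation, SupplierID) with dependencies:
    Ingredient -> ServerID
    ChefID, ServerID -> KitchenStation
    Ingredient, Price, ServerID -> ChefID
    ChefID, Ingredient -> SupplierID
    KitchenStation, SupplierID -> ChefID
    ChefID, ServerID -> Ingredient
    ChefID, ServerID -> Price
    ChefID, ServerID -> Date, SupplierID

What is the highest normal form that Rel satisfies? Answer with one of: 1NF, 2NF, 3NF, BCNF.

3NF

Candidate keys: {ChefID, Ingredient}, {ChefID, ServerID}, {Ingredient, KitchenStation, SupplierID}, {Ingredient, Price}, {KitchenStation, ServerID, SupplierID}. Prime attributes: {ChefID, Ingredient, KitchenStation, Price, ServerID, SupplierID}.
Ingredient -> ServerID: {Ingredient}⁺ = {Ingredient, ServerID}, which is not all of the attributes, so the left side is not a superkey — BCNF is violated.
Since {ServerID} ⊆ prime attributes and every other non-superkey FD also has a prime right side, the schema is in 3NF.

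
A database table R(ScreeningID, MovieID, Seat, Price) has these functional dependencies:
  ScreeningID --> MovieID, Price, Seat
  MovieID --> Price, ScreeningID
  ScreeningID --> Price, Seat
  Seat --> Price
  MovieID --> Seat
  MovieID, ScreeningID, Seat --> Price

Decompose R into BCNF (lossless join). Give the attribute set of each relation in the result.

Candidate keys of the original relation: {MovieID}, {ScreeningID}.
Within {MovieID, Price, ScreeningID, Seat}: {Seat}⁺ ∩ {MovieID, Price, ScreeningID, Seat} = {Price, Seat}, not the whole set, so Seat --> Price violates BCNF; decompose into {Price, Seat} and {MovieID, ScreeningID, Seat}.
{Price, Seat}: every determinant is a superkey — BCNF.
{MovieID, ScreeningID, Seat}: every determinant is a superkey — BCNF.

{MovieID, ScreeningID, Seat}; {Price, Seat}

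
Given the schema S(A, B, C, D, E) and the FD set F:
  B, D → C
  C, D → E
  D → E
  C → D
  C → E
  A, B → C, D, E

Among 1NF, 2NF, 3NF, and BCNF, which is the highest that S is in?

Candidate key: {A, B}. Prime attributes: {A, B}.
B, D → C breaks BCNF: {B, D}⁺ = {B, C, D, E}, so {B, D} is not a superkey.
B, D → C determines the non-prime attribute {C} from a non-superkey — 3NF is violated.
No proper subset of a key has a non-prime attribute in its closure, so there is no partial dependency; 2NF holds.

2NF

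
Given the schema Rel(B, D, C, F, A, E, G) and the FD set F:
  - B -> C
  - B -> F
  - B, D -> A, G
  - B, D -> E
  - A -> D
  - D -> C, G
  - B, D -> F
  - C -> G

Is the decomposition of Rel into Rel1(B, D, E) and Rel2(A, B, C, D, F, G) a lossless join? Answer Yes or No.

Common attributes: {B, D}; their closure is {A, B, C, D, E, F, G}.
Since Rel1 ⊆ {A, B, C, D, E, F, G}, the intersection is a superkey of Rel1; the decomposition is lossless.

Yes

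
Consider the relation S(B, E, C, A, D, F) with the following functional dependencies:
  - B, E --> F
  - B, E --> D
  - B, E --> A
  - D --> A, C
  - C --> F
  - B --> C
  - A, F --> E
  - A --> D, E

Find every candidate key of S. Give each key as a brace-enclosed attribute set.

Attributes never on any right-hand side: {B} — every candidate key must contain it.
{A, B} is a candidate key since {A, B}⁺ = {A, B, C, D, E, F} covers every attribute.
{B, D} is a candidate key since {B, D}⁺ = {A, B, C, D, E, F} covers every attribute.
{B, E} is a candidate key since {B, E}⁺ = {A, B, C, D, E, F} covers every attribute.
No proper subset of any of these is a key, and no other minimal superkey exists.

{A, B}, {B, D}, {B, E}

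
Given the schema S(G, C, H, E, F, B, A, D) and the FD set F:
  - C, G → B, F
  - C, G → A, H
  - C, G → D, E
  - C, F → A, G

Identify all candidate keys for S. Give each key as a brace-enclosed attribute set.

{C} never appears on the right of any FD, so every key must include it.
{C, F}⁺ = {A, B, C, D, E, F, G, H} — all of the relation — so {C, F} is a candidate key.
{C, G}⁺ = {A, B, C, D, E, F, G, H} — all of the relation — so {C, G} is a candidate key.
These are minimal and exhaustive — every other superkey contains one of them.

{C, F}, {C, G}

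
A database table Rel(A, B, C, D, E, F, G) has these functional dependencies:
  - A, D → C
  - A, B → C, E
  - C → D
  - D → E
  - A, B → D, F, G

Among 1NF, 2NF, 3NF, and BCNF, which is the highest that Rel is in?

Candidate key: {A, B}. Prime attributes: {A, B}.
A, D → C: {A, D}⁺ = {A, C, D, E}, which is not all of the attributes, so the left side is not a superkey — BCNF is violated.
Because {C} is non-prime and the left side of A, D → C is not a superkey, the relation is not in 3NF.
Checking every proper subset of each key, none determines a non-prime attribute — 2NF is satisfied.

2NF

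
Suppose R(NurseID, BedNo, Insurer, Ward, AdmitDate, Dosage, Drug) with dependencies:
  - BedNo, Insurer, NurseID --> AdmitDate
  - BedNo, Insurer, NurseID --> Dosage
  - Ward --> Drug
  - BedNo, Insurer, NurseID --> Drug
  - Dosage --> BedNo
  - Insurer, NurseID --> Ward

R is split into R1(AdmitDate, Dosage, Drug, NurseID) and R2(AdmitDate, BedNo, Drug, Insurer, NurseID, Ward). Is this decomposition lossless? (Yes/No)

No

Common attributes: {AdmitDate, Drug, NurseID}; their closure is {AdmitDate, Drug, NurseID}.
The closure covers neither R1 nor R2 entirely; the join is not lossless.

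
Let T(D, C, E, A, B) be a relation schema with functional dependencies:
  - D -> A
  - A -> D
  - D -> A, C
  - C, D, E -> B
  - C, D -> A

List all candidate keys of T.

{A, E}, {D, E}

Attributes never on any right-hand side: {E} — every candidate key must contain it.
{A, E}⁺ = {A, B, C, D, E}, which is every attribute, so {A, E} is a candidate key.
{D, E}⁺ = {A, B, C, D, E}, which is every attribute, so {D, E} is a candidate key.
Any other superkey properly contains one of these, so there are no further candidate keys.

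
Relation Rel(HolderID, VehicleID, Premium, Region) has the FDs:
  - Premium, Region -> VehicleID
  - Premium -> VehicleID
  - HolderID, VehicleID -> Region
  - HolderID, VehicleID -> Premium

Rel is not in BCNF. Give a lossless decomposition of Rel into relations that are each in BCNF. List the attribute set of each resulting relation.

{HolderID, Premium, Region}; {Premium, VehicleID}

Candidate keys of the original relation: {HolderID, Premium}, {HolderID, VehicleID}.
Within {HolderID, Premium, Region, VehicleID}: {Premium, Region}⁺ ∩ {HolderID, Premium, Region, VehicleID} = {Premium, Region, VehicleID}, not the whole set, so Premium, Region -> VehicleID violates BCNF; decompose into {Premium, Region, VehicleID} and {HolderID, Premium, Region}.
Within {Premium, Region, VehicleID}: {Premium}⁺ ∩ {Premium, Region, VehicleID} = {Premium, VehicleID}, not the whole set, so Premium -> VehicleID violates BCNF; decompose into {Premium, VehicleID} and {Premium, Region}.
{Premium, VehicleID}: every determinant is a superkey — BCNF.
{Premium, Region}: every determinant is a superkey — BCNF.
{HolderID, Premium, Region}: every determinant is a superkey — BCNF.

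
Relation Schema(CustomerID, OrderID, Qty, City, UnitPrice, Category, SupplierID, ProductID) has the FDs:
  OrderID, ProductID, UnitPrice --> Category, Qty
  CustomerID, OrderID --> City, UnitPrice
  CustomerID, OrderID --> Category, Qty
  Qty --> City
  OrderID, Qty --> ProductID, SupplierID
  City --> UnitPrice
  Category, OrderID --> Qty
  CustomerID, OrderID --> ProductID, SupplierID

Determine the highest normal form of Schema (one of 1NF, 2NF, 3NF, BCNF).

Candidate key: {CustomerID, OrderID}. Prime attributes: {CustomerID, OrderID}.
For OrderID, ProductID, UnitPrice --> Category, Qty we have {OrderID, ProductID, UnitPrice}⁺ = {Category, City, OrderID, ProductID, Qty, SupplierID, UnitPrice}; {OrderID, ProductID, UnitPrice} is not a superkey, so BCNF fails.
OrderID, ProductID, UnitPrice --> Category, Qty determines the non-prime attributes {Category, Qty} from a non-superkey — 3NF is violated.
No non-prime attribute depends on a proper subset of any candidate key, so 2NF holds.

2NF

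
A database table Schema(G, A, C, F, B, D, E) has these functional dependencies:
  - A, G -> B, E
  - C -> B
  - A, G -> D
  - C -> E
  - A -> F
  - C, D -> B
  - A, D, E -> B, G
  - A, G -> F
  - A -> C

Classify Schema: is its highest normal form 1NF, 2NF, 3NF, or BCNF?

1NF

Candidate keys: {A, D}, {A, G}. Prime attributes: {A, D, G}.
C -> B: {C}⁺ = {B, C, E}, which is not all of the attributes, so the left side is not a superkey — BCNF is violated.
C -> B determines the non-prime attribute {B} from a non-superkey — 3NF is violated.
Since {A} ⊂ {A, D} and {A}⁺ ⊇ {B, C, E, F} with {B, C, E, F} non-prime, there is a partial dependency; 2NF fails.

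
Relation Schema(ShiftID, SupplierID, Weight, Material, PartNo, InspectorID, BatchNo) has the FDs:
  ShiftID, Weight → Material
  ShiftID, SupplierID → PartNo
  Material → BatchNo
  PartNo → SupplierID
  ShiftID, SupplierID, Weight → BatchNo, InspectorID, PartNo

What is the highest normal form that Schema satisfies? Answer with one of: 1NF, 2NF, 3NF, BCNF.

1NF

Candidate keys: {PartNo, ShiftID, Weight}, {ShiftID, SupplierID, Weight}. Prime attributes: {PartNo, ShiftID, SupplierID, Weight}.
For ShiftID, Weight → Material we have {ShiftID, Weight}⁺ = {BatchNo, Material, ShiftID, Weight}; {ShiftID, Weight} is not a superkey, so BCNF fails.
ShiftID, Weight → Material determines the non-prime attribute {Material} from a non-superkey — 3NF is violated.
The proper key subset {ShiftID, Weight} of {PartNo, ShiftID, Weight} determines non-prime {BatchNo, Material}, so the relation is not even in 2NF.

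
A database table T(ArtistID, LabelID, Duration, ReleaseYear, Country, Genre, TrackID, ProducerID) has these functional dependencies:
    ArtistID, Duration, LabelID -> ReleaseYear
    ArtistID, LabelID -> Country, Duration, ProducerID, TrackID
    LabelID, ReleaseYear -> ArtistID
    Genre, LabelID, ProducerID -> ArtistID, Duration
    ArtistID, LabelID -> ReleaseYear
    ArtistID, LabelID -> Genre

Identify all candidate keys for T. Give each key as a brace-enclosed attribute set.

{ArtistID, LabelID}, {Genre, LabelID, ProducerID}, {LabelID, ReleaseYear}

Attributes never on any right-hand side: {LabelID} — every candidate key must contain it.
Closure of {ArtistID, LabelID} is {ArtistID, Country, Duration, Genre, LabelID, ProducerID, ReleaseYear, TrackID}, the whole schema; {ArtistID, LabelID} is a candidate key.
Closure of {LabelID, ReleaseYear} is {ArtistID, Country, Duration, Genre, LabelID, ProducerID, ReleaseYear, TrackID}, the whole schema; {LabelID, ReleaseYear} is a candidate key.
Closure of {Genre, LabelID, ProducerID} is {ArtistID, Country, Duration, Genre, LabelID, ProducerID, ReleaseYear, TrackID}, the whole schema; {Genre, LabelID, ProducerID} is a candidate key.
No proper subset of any of these is a key, and no other minimal superkey exists.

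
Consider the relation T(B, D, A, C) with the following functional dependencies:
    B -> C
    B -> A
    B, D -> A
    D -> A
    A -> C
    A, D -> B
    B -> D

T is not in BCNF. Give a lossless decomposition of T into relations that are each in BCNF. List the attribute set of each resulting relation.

Candidate keys of the original relation: {B}, {D}.
{A, B, C, D}: {A} determines {A, C} here but is not a superkey — split on A -> C, giving {A, C} and {A, B, D}.
{A, C} is in BCNF.
{A, B, D} is in BCNF.

{A, B, D}; {A, C}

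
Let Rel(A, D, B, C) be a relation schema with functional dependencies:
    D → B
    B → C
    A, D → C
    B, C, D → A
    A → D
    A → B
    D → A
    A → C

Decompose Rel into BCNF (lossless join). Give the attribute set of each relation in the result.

{A, B, D}; {B, C}

Candidate keys of the original relation: {A}, {D}.
Within {A, B, C, D}: {B}⁺ ∩ {A, B, C, D} = {B, C}, not the whole set, so B → C violates BCNF; decompose into {B, C} and {A, B, D}.
{B, C} has no BCNF violation.
{A, B, D} has no BCNF violation.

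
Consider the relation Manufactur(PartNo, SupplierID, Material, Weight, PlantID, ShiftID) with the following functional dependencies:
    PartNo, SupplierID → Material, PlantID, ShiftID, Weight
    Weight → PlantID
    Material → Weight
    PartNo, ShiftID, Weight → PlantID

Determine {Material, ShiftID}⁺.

Start with {Material, ShiftID}.
Material → Weight applies; add {Weight} → now {Material, ShiftID, Weight}.
Weight → PlantID applies; add {PlantID} → now {Material, PlantID, ShiftID, Weight}.
No further FD applies.

{Material, PlantID, ShiftID, Weight}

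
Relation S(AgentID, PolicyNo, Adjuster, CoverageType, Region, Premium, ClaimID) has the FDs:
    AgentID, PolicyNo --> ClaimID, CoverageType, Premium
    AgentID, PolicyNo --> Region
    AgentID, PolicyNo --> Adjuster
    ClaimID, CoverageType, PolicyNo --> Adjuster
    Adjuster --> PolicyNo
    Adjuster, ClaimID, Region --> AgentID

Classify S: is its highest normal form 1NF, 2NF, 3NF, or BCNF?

Candidate keys: {Adjuster, AgentID}, {Adjuster, ClaimID, Region}, {AgentID, PolicyNo}, {ClaimID, CoverageType, PolicyNo, Region}. Prime attributes: {Adjuster, AgentID, ClaimID, CoverageType, PolicyNo, Region}.
ClaimID, CoverageType, PolicyNo --> Adjuster: {ClaimID, CoverageType, PolicyNo}⁺ = {Adjuster, ClaimID, CoverageType, PolicyNo}, which is not all of the attributes, so the left side is not a superkey — BCNF is violated.
Since {Adjuster} ⊆ prime attributes and every other non-superkey FD also has a prime right side, the schema is in 3NF.

3NF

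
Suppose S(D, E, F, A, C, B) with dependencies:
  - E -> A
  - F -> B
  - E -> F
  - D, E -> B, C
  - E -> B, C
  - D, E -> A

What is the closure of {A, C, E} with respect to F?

{A, B, C, E, F}

Start with {A, C, E}.
E -> F applies; add {F} → now {A, C, E, F}.
E -> B, C applies; add {B} → now {A, B, C, E, F}.
No further FD applies.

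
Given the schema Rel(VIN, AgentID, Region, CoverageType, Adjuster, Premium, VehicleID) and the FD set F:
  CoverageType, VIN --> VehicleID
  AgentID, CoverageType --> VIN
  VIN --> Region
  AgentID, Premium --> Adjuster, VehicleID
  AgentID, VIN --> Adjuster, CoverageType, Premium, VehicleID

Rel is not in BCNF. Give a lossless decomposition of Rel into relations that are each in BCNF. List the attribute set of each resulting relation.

{Adjuster, AgentID, Premium}; {AgentID, CoverageType, Premium, VIN}; {CoverageType, VIN, VehicleID}; {Region, VIN}

Candidate keys of the original relation: {AgentID, CoverageType}, {AgentID, VIN}.
{Adjuster, AgentID, CoverageType, Premium, Region, VIN, VehicleID}: {CoverageType, VIN} determines {CoverageType, Region, VIN, VehicleID} here but is not a superkey — split on CoverageType, VIN --> Region, VehicleID, giving {CoverageType, Region, VIN, VehicleID} and {Adjuster, AgentID, CoverageType, Premium, VIN}.
{CoverageType, Region, VIN, VehicleID}: {VIN} determines {Region, VIN} here but is not a superkey — split on VIN --> Region, giving {Region, VIN} and {CoverageType, VIN, VehicleID}.
{Region, VIN} is in BCNF.
{CoverageType, VIN, VehicleID} is in BCNF.
{Adjuster, AgentID, CoverageType, Premium, VIN}: {AgentID, Premium} determines {Adjuster, AgentID, Premium} here but is not a superkey — split on AgentID, Premium --> Adjuster, giving {Adjuster, AgentID, Premium} and {AgentID, CoverageType, Premium, VIN}.
{Adjuster, AgentID, Premium} is in BCNF.
{AgentID, CoverageType, Premium, VIN} is in BCNF.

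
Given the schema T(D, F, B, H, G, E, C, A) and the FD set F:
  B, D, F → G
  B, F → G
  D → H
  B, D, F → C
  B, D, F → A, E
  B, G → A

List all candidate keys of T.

{B, D, F} never appear on the right of any FD, so every key must include all of them.
Closure of {B, D, F} is {A, B, C, D, E, F, G, H}, the whole schema; {B, D, F} is a candidate key.
No smaller or unrelated set reaches every attribute, so there are no other keys.

{B, D, F}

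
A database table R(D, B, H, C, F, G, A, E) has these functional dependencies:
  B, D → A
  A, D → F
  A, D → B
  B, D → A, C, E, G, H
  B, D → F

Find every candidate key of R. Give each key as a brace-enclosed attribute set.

{A, D}, {B, D}

Attributes never on any right-hand side: {D} — every candidate key must contain it.
{A, D}⁺ = {A, B, C, D, E, F, G, H}, which is every attribute, so {A, D} is a candidate key.
{B, D}⁺ = {A, B, C, D, E, F, G, H}, which is every attribute, so {B, D} is a candidate key.
These are minimal and exhaustive — every other superkey contains one of them.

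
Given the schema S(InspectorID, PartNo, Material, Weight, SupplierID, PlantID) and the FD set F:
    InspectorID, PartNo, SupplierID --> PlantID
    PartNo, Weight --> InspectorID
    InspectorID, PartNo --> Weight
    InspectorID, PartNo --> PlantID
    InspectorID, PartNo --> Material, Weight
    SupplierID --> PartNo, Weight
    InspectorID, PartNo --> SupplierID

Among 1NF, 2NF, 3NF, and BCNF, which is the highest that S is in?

BCNF

Candidate keys: {InspectorID, PartNo}, {PartNo, Weight}, {SupplierID}. Prime attributes: {InspectorID, PartNo, SupplierID, Weight}.
The left-hand side of every FD is a superkey, so BCNF is satisfied.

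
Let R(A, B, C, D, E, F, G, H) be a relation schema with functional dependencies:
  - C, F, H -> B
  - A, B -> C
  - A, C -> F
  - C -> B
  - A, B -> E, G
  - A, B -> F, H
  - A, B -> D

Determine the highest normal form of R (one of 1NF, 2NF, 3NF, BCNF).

3NF

Candidate keys: {A, B}, {A, C}. Prime attributes: {A, B, C}.
For C, F, H -> B we have {C, F, H}⁺ = {B, C, F, H}; {C, F, H} is not a superkey, so BCNF fails.
Its right-hand attributes {B} are all prime, as are those of every other non-superkey FD — the relation is in 3NF.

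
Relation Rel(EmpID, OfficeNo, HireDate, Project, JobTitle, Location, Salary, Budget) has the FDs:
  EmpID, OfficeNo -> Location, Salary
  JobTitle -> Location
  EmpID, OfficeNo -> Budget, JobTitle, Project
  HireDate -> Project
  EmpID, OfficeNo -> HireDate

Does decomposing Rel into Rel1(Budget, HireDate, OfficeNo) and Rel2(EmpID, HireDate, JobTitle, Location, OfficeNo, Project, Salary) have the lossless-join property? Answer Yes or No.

No

The shared attributes are {HireDate, OfficeNo} and {HireDate, OfficeNo}⁺ = {HireDate, OfficeNo, Project}.
Neither Rel1 nor Rel2 is contained in that closure, so the decomposition is lossy.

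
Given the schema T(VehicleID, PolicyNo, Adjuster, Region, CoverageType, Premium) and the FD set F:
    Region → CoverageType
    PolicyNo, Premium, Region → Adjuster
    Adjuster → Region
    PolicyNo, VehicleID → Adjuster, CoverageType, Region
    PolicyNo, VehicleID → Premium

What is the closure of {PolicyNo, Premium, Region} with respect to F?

Start with {PolicyNo, Premium, Region}.
Region → CoverageType applies; add {CoverageType} → now {CoverageType, PolicyNo, Premium, Region}.
PolicyNo, Premium, Region → Adjuster applies; add {Adjuster} → now {Adjuster, CoverageType, PolicyNo, Premium, Region}.
No further FD applies.

{Adjuster, CoverageType, PolicyNo, Premium, Region}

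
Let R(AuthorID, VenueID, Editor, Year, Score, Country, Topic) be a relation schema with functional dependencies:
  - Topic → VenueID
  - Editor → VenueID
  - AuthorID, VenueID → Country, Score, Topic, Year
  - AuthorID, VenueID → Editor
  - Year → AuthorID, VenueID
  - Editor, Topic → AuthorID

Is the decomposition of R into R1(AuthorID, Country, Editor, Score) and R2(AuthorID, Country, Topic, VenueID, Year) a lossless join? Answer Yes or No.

No

R1 ∩ R2 = {AuthorID, Country}; its closure under F is {AuthorID, Country}.
R1 ⊄ {AuthorID, Country} and R2 ⊄ {AuthorID, Country}, so the split is lossy.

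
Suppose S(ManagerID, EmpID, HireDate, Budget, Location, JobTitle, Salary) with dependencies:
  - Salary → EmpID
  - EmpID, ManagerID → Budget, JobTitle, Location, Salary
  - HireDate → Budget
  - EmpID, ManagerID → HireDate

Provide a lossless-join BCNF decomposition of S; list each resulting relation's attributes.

{Budget, HireDate}; {EmpID, Salary}; {HireDate, JobTitle, Location, ManagerID, Salary}

Candidate keys of the original relation: {EmpID, ManagerID}, {ManagerID, Salary}.
{Budget, EmpID, HireDate, JobTitle, Location, ManagerID, Salary}: {Salary} determines {EmpID, Salary} here but is not a superkey — split on Salary → EmpID, giving {EmpID, Salary} and {Budget, HireDate, JobTitle, Location, ManagerID, Salary}.
{EmpID, Salary} has no BCNF violation.
{Budget, HireDate, JobTitle, Location, ManagerID, Salary}: {HireDate} determines {Budget, HireDate} here but is not a superkey — split on HireDate → Budget, giving {Budget, HireDate} and {HireDate, JobTitle, Location, ManagerID, Salary}.
{Budget, HireDate} has no BCNF violation.
{HireDate, JobTitle, Location, ManagerID, Salary} has no BCNF violation.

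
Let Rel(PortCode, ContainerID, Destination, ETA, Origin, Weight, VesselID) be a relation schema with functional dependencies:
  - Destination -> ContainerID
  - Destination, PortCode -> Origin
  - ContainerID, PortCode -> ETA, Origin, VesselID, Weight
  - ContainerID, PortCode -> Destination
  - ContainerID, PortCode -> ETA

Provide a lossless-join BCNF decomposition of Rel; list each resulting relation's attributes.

Candidate keys of the original relation: {ContainerID, PortCode}, {Destination, PortCode}.
In {ContainerID, Destination, ETA, Origin, PortCode, VesselID, Weight}, {Destination} is not a superkey ({Destination}⁺ restricted to this set is {ContainerID, Destination}), so split on Destination -> ContainerID into {ContainerID, Destination} and {Destination, ETA, Origin, PortCode, VesselID, Weight}.
{ContainerID, Destination} has no BCNF violation.
{Destination, ETA, Origin, PortCode, VesselID, Weight} has no BCNF violation.

{ContainerID, Destination}; {Destination, ETA, Origin, PortCode, VesselID, Weight}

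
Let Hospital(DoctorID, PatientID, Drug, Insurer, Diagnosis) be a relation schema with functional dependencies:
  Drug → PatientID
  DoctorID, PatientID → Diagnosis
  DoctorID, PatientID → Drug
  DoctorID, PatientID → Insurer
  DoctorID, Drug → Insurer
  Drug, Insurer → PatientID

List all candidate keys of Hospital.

{DoctorID} never appears on the right of any FD, so every key must include it.
{DoctorID, Drug}⁺ = {Diagnosis, DoctorID, Drug, Insurer, PatientID}, which is every attribute, so {DoctorID, Drug} is a candidate key.
{DoctorID, PatientID}⁺ = {Diagnosis, DoctorID, Drug, Insurer, PatientID}, which is every attribute, so {DoctorID, PatientID} is a candidate key.
These are minimal and exhaustive — every other superkey contains one of them.

{DoctorID, Drug}, {DoctorID, PatientID}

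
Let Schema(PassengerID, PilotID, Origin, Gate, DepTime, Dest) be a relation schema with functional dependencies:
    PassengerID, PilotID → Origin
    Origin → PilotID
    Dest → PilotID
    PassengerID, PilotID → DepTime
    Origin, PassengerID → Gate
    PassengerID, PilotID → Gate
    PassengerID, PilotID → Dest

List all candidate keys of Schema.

{PassengerID} never appears on the right of any FD, so every key must include it.
{Dest, PassengerID}⁺ = {DepTime, Dest, Gate, Origin, PassengerID, PilotID} — all of the relation — so {Dest, PassengerID} is a candidate key.
{Origin, PassengerID}⁺ = {DepTime, Dest, Gate, Origin, PassengerID, PilotID} — all of the relation — so {Origin, PassengerID} is a candidate key.
{PassengerID, PilotID}⁺ = {DepTime, Dest, Gate, Origin, PassengerID, PilotID} — all of the relation — so {PassengerID, PilotID} is a candidate key.
No proper subset of any of these is a key, and no other minimal superkey exists.

{Dest, PassengerID}, {Origin, PassengerID}, {PassengerID, PilotID}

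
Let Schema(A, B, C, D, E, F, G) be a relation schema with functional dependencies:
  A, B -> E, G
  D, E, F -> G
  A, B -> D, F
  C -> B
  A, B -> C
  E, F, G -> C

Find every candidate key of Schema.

{A, B}, {A, C}, {A, D, E, F}, {A, E, F, G}

{A} never appears on the right of any FD, so every key must include it.
{A, B}⁺ = {A, B, C, D, E, F, G} — all of the relation — so {A, B} is a candidate key.
{A, C}⁺ = {A, B, C, D, E, F, G} — all of the relation — so {A, C} is a candidate key.
{A, D, E, F}⁺ = {A, B, C, D, E, F, G} — all of the relation — so {A, D, E, F} is a candidate key.
{A, E, F, G}⁺ = {A, B, C, D, E, F, G} — all of the relation — so {A, E, F, G} is a candidate key.
Any other superkey properly contains one of these, so there are no further candidate keys.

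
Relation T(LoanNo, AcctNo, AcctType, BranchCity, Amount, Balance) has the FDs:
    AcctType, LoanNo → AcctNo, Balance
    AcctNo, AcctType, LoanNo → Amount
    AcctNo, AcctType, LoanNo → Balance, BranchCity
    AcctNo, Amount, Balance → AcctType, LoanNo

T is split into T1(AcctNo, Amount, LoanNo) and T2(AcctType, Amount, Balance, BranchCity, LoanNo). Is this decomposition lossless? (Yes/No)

The shared attributes are {Amount, LoanNo} and {Amount, LoanNo}⁺ = {Amount, LoanNo}.
T1 ⊄ {Amount, LoanNo} and T2 ⊄ {Amount, LoanNo}, so the split is lossy.

No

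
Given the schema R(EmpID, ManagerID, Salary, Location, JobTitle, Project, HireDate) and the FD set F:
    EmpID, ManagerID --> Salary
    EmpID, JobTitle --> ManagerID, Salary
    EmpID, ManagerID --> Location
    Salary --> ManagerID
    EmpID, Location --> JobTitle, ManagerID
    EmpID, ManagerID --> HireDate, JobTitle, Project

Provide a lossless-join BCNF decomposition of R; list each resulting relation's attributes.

Candidate keys of the original relation: {EmpID, JobTitle}, {EmpID, Location}, {EmpID, ManagerID}, {EmpID, Salary}.
Within {EmpID, HireDate, JobTitle, Location, ManagerID, Project, Salary}: {Salary}⁺ ∩ {EmpID, HireDate, JobTitle, Location, ManagerID, Project, Salary} = {ManagerID, Salary}, not the whole set, so Salary --> ManagerID violates BCNF; decompose into {ManagerID, Salary} and {EmpID, HireDate, JobTitle, Location, Project, Salary}.
{ManagerID, Salary} has no BCNF violation.
{EmpID, HireDate, JobTitle, Location, Project, Salary} has no BCNF violation.

{EmpID, HireDate, JobTitle, Location, Project, Salary}; {ManagerID, Salary}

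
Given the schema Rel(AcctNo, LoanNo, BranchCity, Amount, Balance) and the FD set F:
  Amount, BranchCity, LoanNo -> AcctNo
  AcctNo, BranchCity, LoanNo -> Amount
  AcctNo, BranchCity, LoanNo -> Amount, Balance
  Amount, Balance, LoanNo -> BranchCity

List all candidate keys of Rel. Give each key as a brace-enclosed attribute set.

{LoanNo} never appears on the right of any FD, so every key must include it.
{AcctNo, BranchCity, LoanNo}⁺ = {AcctNo, Amount, Balance, BranchCity, LoanNo} — all of the relation — so {AcctNo, BranchCity, LoanNo} is a candidate key.
{Amount, Balance, LoanNo}⁺ = {AcctNo, Amount, Balance, BranchCity, LoanNo} — all of the relation — so {Amount, Balance, LoanNo} is a candidate key.
{Amount, BranchCity, LoanNo}⁺ = {AcctNo, Amount, Balance, BranchCity, LoanNo} — all of the relation — so {Amount, BranchCity, LoanNo} is a candidate key.
No proper subset of any of these is a key, and no other minimal superkey exists.

{AcctNo, BranchCity, LoanNo}, {Amount, Balance, LoanNo}, {Amount, BranchCity, LoanNo}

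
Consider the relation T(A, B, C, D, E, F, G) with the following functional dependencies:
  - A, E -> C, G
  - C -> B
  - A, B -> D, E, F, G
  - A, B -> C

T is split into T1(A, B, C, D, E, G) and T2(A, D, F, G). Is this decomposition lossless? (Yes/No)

Common attributes: {A, D, G}; their closure is {A, D, G}.
Neither T1 nor T2 is contained in that closure, so the decomposition is lossy.

No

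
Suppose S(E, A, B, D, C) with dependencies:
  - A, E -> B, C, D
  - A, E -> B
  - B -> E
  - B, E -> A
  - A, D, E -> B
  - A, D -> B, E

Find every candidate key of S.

{A, D}, {A, E}, {B}

Closure of {B} is {A, B, C, D, E}, the whole schema; {B} is a candidate key.
Closure of {A, D} is {A, B, C, D, E}, the whole schema; {A, D} is a candidate key.
Closure of {A, E} is {A, B, C, D, E}, the whole schema; {A, E} is a candidate key.
These are minimal and exhaustive — every other superkey contains one of them.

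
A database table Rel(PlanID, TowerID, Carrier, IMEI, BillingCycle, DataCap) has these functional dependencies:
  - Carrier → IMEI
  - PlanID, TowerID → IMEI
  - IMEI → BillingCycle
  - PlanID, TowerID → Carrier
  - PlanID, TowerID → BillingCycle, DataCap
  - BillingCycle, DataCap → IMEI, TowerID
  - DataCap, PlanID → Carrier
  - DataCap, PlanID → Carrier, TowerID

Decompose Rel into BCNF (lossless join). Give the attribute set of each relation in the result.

Candidate keys of the original relation: {DataCap, PlanID}, {PlanID, TowerID}.
Within {BillingCycle, Carrier, DataCap, IMEI, PlanID, TowerID}: {Carrier}⁺ ∩ {BillingCycle, Carrier, DataCap, IMEI, PlanID, TowerID} = {BillingCycle, Carrier, IMEI}, not the whole set, so Carrier → BillingCycle, IMEI violates BCNF; decompose into {BillingCycle, Carrier, IMEI} and {Carrier, DataCap, PlanID, TowerID}.
Within {BillingCycle, Carrier, IMEI}: {IMEI}⁺ ∩ {BillingCycle, Carrier, IMEI} = {BillingCycle, IMEI}, not the whole set, so IMEI → BillingCycle violates BCNF; decompose into {BillingCycle, IMEI} and {Carrier, IMEI}.
{BillingCycle, IMEI}: every determinant is a superkey — BCNF.
{Carrier, IMEI}: every determinant is a superkey — BCNF.
Within {Carrier, DataCap, PlanID, TowerID}: {Carrier, DataCap}⁺ ∩ {Carrier, DataCap, PlanID, TowerID} = {Carrier, DataCap, TowerID}, not the whole set, so Carrier, DataCap → TowerID violates BCNF; decompose into {Carrier, DataCap, TowerID} and {Carrier, DataCap, PlanID}.
{Carrier, DataCap, TowerID}: every determinant is a superkey — BCNF.
{Carrier, DataCap, PlanID}: every determinant is a superkey — BCNF.

{BillingCycle, IMEI}; {Carrier, DataCap, PlanID}; {Carrier, DataCap, TowerID}; {Carrier, IMEI}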